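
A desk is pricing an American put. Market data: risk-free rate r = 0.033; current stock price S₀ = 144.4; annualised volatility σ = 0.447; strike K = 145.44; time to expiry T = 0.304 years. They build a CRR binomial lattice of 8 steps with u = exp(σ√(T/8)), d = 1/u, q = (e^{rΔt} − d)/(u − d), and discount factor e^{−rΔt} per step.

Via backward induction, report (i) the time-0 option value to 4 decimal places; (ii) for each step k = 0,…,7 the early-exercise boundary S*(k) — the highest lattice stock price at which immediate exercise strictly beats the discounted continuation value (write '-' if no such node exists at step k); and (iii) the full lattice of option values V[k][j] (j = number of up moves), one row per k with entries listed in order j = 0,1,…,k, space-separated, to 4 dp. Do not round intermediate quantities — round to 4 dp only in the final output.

params: Δt=0.03800 u=1.09105 d=0.91655 q=0.48542 e^(-rΔt)=0.99875
t_8 payoffs: 73.5242 59.8328 43.5349 24.1342 1.0400 0.0000 0.0000 0.0000 0.0000
t_7: node(7,0) S=78.4634 payoff=66.9766 vs cont=66.7943 → 66.9766 [stop]  node(7,1) S=93.4013 payoff=52.0387 vs cont=51.8564 → 52.0387 [stop]  node(7,2) S=111.1831 payoff=34.2569 vs cont=34.0747 → 34.2569 [stop]  node(7,3) S=132.3501 payoff=13.0899 vs cont=12.9076 → 13.0899 [stop]  node(7,4) S=157.5470 payoff=0.0000 vs cont=0.5345 → 0.5345 [wait]  node(7,5) S=187.5408 payoff=0.0000 vs cont=0.0000 → 0.0000 [wait]  node(7,6) S=223.2448 payoff=0.0000 vs cont=0.0000 → 0.0000 [wait]  node(7,7) S=265.7462 payoff=0.0000 vs cont=0.0000 → 0.0000 [wait]  ⇒ S*(7)=132.3501
t_6: node(6,0) S=85.6072 payoff=59.8328 vs cont=59.6506 → 59.8328 [stop]  node(6,1) S=101.9051 payoff=43.5349 vs cont=43.3526 → 43.5349 [stop]  node(6,2) S=121.3058 payoff=24.1342 vs cont=23.9519 → 24.1342 [stop]  node(6,3) S=144.4000 payoff=1.0400 vs cont=6.9865 → 6.9865 [wait]  node(6,4) S=171.8909 payoff=0.0000 vs cont=0.2747 → 0.2747 [wait]  node(6,5) S=204.6155 payoff=0.0000 vs cont=0.0000 → 0.0000 [wait]  node(6,6) S=243.5702 payoff=0.0000 vs cont=0.0000 → 0.0000 [wait]  ⇒ S*(6)=121.3058
t_5: node(5,0) S=93.4013 payoff=52.0387 vs cont=51.8564 → 52.0387 [stop]  node(5,1) S=111.1831 payoff=34.2569 vs cont=34.0747 → 34.2569 [stop]  node(5,2) S=132.3501 payoff=13.0899 vs cont=15.7905 → 15.7905 [wait]  node(5,3) S=157.5470 payoff=0.0000 vs cont=3.7238 → 3.7238 [wait]  node(5,4) S=187.5408 payoff=0.0000 vs cont=0.1412 → 0.1412 [wait]  node(5,5) S=223.2448 payoff=0.0000 vs cont=0.0000 → 0.0000 [wait]  ⇒ S*(5)=111.1831
t_4: node(4,0) S=101.9051 payoff=43.5349 vs cont=43.3526 → 43.5349 [stop]  node(4,1) S=121.3058 payoff=24.1342 vs cont=25.2613 → 25.2613 [wait]  node(4,2) S=144.4000 payoff=1.0400 vs cont=9.9206 → 9.9206 [wait]  node(4,3) S=171.8909 payoff=0.0000 vs cont=1.9822 → 1.9822 [wait]  node(4,4) S=204.6155 payoff=0.0000 vs cont=0.0726 → 0.0726 [wait]  ⇒ S*(4)=101.9051
t_3: node(3,0) S=111.1831 payoff=34.2569 vs cont=34.6211 → 34.6211 [wait]  node(3,1) S=132.3501 payoff=13.0899 vs cont=17.7923 → 17.7923 [wait]  node(3,2) S=157.5470 payoff=0.0000 vs cont=6.0595 → 6.0595 [wait]  node(3,3) S=187.5408 payoff=0.0000 vs cont=1.0539 → 1.0539 [wait]  ⇒ S*(3)=-
t_2: node(2,0) S=121.3058 payoff=24.1342 vs cont=26.4189 → 26.4189 [wait]  node(2,1) S=144.4000 payoff=1.0400 vs cont=12.0818 → 12.0818 [wait]  node(2,2) S=171.8909 payoff=0.0000 vs cont=3.6252 → 3.6252 [wait]  ⇒ S*(2)=-
t_1: node(1,0) S=132.3501 payoff=13.0899 vs cont=19.4350 → 19.4350 [wait]  node(1,1) S=157.5470 payoff=0.0000 vs cont=7.9668 → 7.9668 [wait]  ⇒ S*(1)=-
t_0: node(0,0) S=144.4000 payoff=1.0400 vs cont=13.8507 → 13.8507 [wait]  ⇒ S*(0)=-

price = 13.8507
boundary = - - - - 101.9051 111.1831 121.3058 132.3501
tree:
13.8507
19.4350 7.9668
26.4189 12.0818 3.6252
34.6211 17.7923 6.0595 1.0539
43.5349 25.2613 9.9206 1.9822 0.0726
52.0387 34.2569 15.7905 3.7238 0.1412 0.0000
59.8328 43.5349 24.1342 6.9865 0.2747 0.0000 0.0000
66.9766 52.0387 34.2569 13.0899 0.5345 0.0000 0.0000 0.0000
73.5242 59.8328 43.5349 24.1342 1.0400 0.0000 0.0000 0.0000 0.0000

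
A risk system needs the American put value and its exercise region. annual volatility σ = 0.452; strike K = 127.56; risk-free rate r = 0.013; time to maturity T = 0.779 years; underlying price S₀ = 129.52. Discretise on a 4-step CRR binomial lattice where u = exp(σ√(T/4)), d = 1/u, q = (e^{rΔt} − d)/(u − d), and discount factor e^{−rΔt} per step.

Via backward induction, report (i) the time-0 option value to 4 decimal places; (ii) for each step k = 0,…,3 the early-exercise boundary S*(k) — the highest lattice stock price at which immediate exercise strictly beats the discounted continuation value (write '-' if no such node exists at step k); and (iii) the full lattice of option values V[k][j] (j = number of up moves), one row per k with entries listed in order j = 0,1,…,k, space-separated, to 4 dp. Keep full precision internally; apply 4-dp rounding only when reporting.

price = 17.8376
boundary = - - 86.9120 71.1952
tree:
17.8376
27.4708 6.4726
40.6480 11.9417 0.0000
56.3648 22.0319 0.0000 0.0000
69.2394 40.6480 0.0000 0.0000 0.0000

Δt=0.19475  u=1.22076  d=0.81916  q=0.45661  discount=0.99747
step 4 (expiry): payoffs max(K−S,0) = 69.2394 40.6480 0.0000 0.0000 0.0000
step 3: (k=3,j=0): S=71.1952, (K−S)⁺=56.3648, hold=56.0422 ⇒ V=56.3648 exercise | (k=3,j=1): S=106.0982, (K−S)⁺=21.4618, hold=22.0319 ⇒ V=22.0319 continue | (k=3,j=2): S=158.1122, (K−S)⁺=0.0000, hold=0.0000 ⇒ V=0.0000 continue | (k=3,j=3): S=235.6257, (K−S)⁺=0.0000, hold=0.0000 ⇒ V=0.0000 continue  boundary S*=71.1952
step 2: (k=2,j=0): S=86.9120, (K−S)⁺=40.6480, hold=40.5852 ⇒ V=40.6480 exercise | (k=2,j=1): S=129.5200, (K−S)⁺=0.0000, hold=11.9417 ⇒ V=11.9417 continue | (k=2,j=2): S=193.0164, (K−S)⁺=0.0000, hold=0.0000 ⇒ V=0.0000 continue  boundary S*=86.9120
step 1: (k=1,j=0): S=106.0982, (K−S)⁺=21.4618, hold=27.4708 ⇒ V=27.4708 continue | (k=1,j=1): S=158.1122, (K−S)⁺=0.0000, hold=6.4726 ⇒ V=6.4726 continue  boundary S*=-
step 0: (k=0,j=0): S=129.5200, (K−S)⁺=0.0000, hold=17.8376 ⇒ V=17.8376 continue  boundary S*=-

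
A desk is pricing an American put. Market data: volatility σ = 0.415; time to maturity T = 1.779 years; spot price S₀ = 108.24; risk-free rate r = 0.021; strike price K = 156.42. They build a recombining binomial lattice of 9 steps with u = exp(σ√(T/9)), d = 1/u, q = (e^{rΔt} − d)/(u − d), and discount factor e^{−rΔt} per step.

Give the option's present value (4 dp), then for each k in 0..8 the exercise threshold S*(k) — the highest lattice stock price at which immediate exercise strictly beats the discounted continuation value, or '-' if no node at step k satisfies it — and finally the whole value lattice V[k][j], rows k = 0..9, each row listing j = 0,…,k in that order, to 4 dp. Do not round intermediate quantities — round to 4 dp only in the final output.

price = 56.2018
boundary = - - 74.8387 62.2294 74.8387 62.2294 74.8387 90.0030 108.2400
tree:
56.2018
68.6481 42.3965
81.5813 54.3945 28.9831
94.1906 67.7029 39.5822 17.0580
104.6754 81.5813 52.3543 25.2538 7.7890
113.3937 94.1906 66.7326 36.2938 12.7884 2.1116
120.6430 104.6754 81.5813 50.2598 20.5635 3.9649 0.0000
126.6710 113.3937 94.1906 66.4170 32.1355 7.4447 0.0000 0.0000
131.6833 120.6430 104.6754 81.5813 48.1800 13.9788 0.0000 0.0000 0.0000
135.8511 126.6710 113.3937 94.1906 66.4170 26.2477 0.0000 0.0000 0.0000 0.0000

Δt=0.19767, u=1.20263, d=0.83151, q=0.46521, disc=e^(-rΔt)=0.99586
k=9 terminal: V=max(K-S,0) → 135.8511 126.6710 113.3937 94.1906 66.4170 26.2477 0.0000 0.0000 0.0000 0.0000
k=8: j=0 S=24.7367 intr=131.6833 cont=131.0353 V=131.6833[EX]; j=1 S=35.7770 intr=120.6430 cont=119.9951 V=120.6430[EX]; j=2 S=51.7446 intr=104.6754 cont=104.0275 V=104.6754[EX]; j=3 S=74.8387 intr=81.5813 cont=80.9333 V=81.5813[EX]; j=4 S=108.2400 intr=48.1800 cont=47.5320 V=48.1800[EX]; j=5 S=156.5486 intr=0.0000 cont=13.9788 V=13.9788[hold]; j=6 S=226.4179 intr=0.0000 cont=0.0000 V=0.0000[hold]; j=7 S=327.4705 intr=0.0000 cont=0.0000 V=0.0000[hold]; j=8 S=473.6240 intr=0.0000 cont=0.0000 V=0.0000[hold]  S*(8)=108.2400
k=7: j=0 S=29.7490 intr=126.6710 cont=126.0230 V=126.6710[EX]; j=1 S=43.0263 intr=113.3937 cont=112.7457 V=113.3937[EX]; j=2 S=62.2294 intr=94.1906 cont=93.5427 V=94.1906[EX]; j=3 S=90.0030 intr=66.4170 cont=65.7690 V=66.4170[EX]; j=4 S=130.1723 intr=26.2477 cont=32.1355 V=32.1355[hold]; j=5 S=188.2695 intr=0.0000 cont=7.4447 V=7.4447[hold]; j=6 S=272.2961 intr=0.0000 cont=0.0000 V=0.0000[hold]; j=7 S=393.8247 intr=0.0000 cont=0.0000 V=0.0000[hold]  S*(7)=90.0030
k=6: j=0 S=35.7770 intr=120.6430 cont=119.9951 V=120.6430[EX]; j=1 S=51.7446 intr=104.6754 cont=104.0275 V=104.6754[EX]; j=2 S=74.8387 intr=81.5813 cont=80.9333 V=81.5813[EX]; j=3 S=108.2400 intr=48.1800 cont=50.2598 V=50.2598[hold]; j=4 S=156.5486 intr=0.0000 cont=20.5635 V=20.5635[hold]; j=5 S=226.4179 intr=0.0000 cont=3.9649 V=3.9649[hold]; j=6 S=327.4705 intr=0.0000 cont=0.0000 V=0.0000[hold]  S*(6)=74.8387
k=5: j=0 S=43.0263 intr=113.3937 cont=112.7457 V=113.3937[EX]; j=1 S=62.2294 intr=94.1906 cont=93.5427 V=94.1906[EX]; j=2 S=90.0030 intr=66.4170 cont=66.7326 V=66.7326[hold]; j=3 S=130.1723 intr=26.2477 cont=36.2938 V=36.2938[hold]; j=4 S=188.2695 intr=0.0000 cont=12.7884 V=12.7884[hold]; j=5 S=272.2961 intr=0.0000 cont=2.1116 V=2.1116[hold]  S*(5)=62.2294
k=4: j=0 S=51.7446 intr=104.6754 cont=104.0275 V=104.6754[EX]; j=1 S=74.8387 intr=81.5813 cont=81.0795 V=81.5813[EX]; j=2 S=108.2400 intr=48.1800 cont=52.3543 V=52.3543[hold]; j=3 S=156.5486 intr=0.0000 cont=25.2538 V=25.2538[hold]; j=4 S=226.4179 intr=0.0000 cont=7.7890 V=7.7890[hold]  S*(4)=74.8387
k=3: j=0 S=62.2294 intr=94.1906 cont=93.5427 V=94.1906[EX]; j=1 S=90.0030 intr=66.4170 cont=67.7029 V=67.7029[hold]; j=2 S=130.1723 intr=26.2477 cont=39.5822 V=39.5822[hold]; j=3 S=188.2695 intr=0.0000 cont=17.0580 V=17.0580[hold]  S*(3)=62.2294
k=2: j=0 S=74.8387 intr=81.5813 cont=81.5291 V=81.5813[EX]; j=1 S=108.2400 intr=48.1800 cont=54.3945 V=54.3945[hold]; j=2 S=156.5486 intr=0.0000 cont=28.9831 V=28.9831[hold]  S*(2)=74.8387
k=1: j=0 S=90.0030 intr=66.4170 cont=68.6481 V=68.6481[hold]; j=1 S=130.1723 intr=26.2477 cont=42.3965 V=42.3965[hold]  S*(1)=-
k=0: j=0 S=108.2400 intr=48.1800 cont=56.2018 V=56.2018[hold]  S*(0)=-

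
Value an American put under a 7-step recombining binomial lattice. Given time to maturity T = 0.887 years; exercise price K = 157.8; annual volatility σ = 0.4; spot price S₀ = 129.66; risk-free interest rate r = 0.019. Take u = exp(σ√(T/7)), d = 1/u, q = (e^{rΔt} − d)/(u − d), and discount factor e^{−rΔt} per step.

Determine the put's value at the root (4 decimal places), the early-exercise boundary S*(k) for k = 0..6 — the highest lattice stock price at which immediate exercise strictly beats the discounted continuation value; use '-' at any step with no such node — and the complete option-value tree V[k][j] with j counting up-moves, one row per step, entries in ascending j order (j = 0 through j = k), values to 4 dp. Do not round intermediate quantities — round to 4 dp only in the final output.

price = 37.0440
boundary = - - - 84.5846 97.5281 112.4522 129.6600
tree:
37.0440
48.1761 24.8248
60.5274 34.6546 13.9950
73.2154 46.6937 21.4121 5.7991
84.4411 60.2719 31.7973 9.9458 1.2066
94.1769 73.2154 45.3478 16.8557 2.2947 0.0000
102.6206 84.4411 60.2719 28.1400 4.3639 0.0000 0.0000
109.9438 94.1769 73.2154 45.3478 8.2989 0.0000 0.0000 0.0000

Δt=0.12671, u=1.15302, d=0.86728, q=0.47290, disc=e^(-rΔt)=0.99760
k=7 terminal: V=max(K-S,0) → 109.9438 94.1769 73.2154 45.3478 8.2989 0.0000 0.0000 0.0000
k=6: j=0 S=55.1794 intr=102.6206 cont=102.2412 V=102.6206[EX]; j=1 S=73.3589 intr=84.4411 cont=84.0616 V=84.4411[EX]; j=2 S=97.5281 intr=60.2719 cont=59.8925 V=60.2719[EX]; j=3 S=129.6600 intr=28.1400 cont=27.7605 V=28.1400[EX]; j=4 S=172.3783 intr=0.0000 cont=4.3639 V=4.3639[hold]; j=5 S=229.1706 intr=0.0000 cont=0.0000 V=0.0000[hold]; j=6 S=304.6740 intr=0.0000 cont=0.0000 V=0.0000[hold]  S*(6)=129.6600
k=5: j=0 S=63.6231 intr=94.1769 cont=93.7974 V=94.1769[EX]; j=1 S=84.5846 intr=73.2154 cont=72.8359 V=73.2154[EX]; j=2 S=112.4522 intr=45.3478 cont=44.9684 V=45.3478[EX]; j=3 S=149.5011 intr=8.2989 cont=16.8557 V=16.8557[hold]; j=4 S=198.7562 intr=0.0000 cont=2.2947 V=2.2947[hold]; j=5 S=264.2392 intr=0.0000 cont=0.0000 V=0.0000[hold]  S*(5)=112.4522
k=4: j=0 S=73.3589 intr=84.4411 cont=84.0616 V=84.4411[EX]; j=1 S=97.5281 intr=60.2719 cont=59.8925 V=60.2719[EX]; j=2 S=129.6600 intr=28.1400 cont=31.7973 V=31.7973[hold]; j=3 S=172.3783 intr=0.0000 cont=9.9458 V=9.9458[hold]; j=4 S=229.1706 intr=0.0000 cont=1.2066 V=1.2066[hold]  S*(4)=97.5281
k=3: j=0 S=84.5846 intr=73.2154 cont=72.8359 V=73.2154[EX]; j=1 S=112.4522 intr=45.3478 cont=46.6937 V=46.6937[hold]; j=2 S=149.5011 intr=8.2989 cont=21.4121 V=21.4121[hold]; j=3 S=198.7562 intr=0.0000 cont=5.7991 V=5.7991[hold]  S*(3)=84.5846
k=2: j=0 S=97.5281 intr=60.2719 cont=60.5274 V=60.5274[hold]; j=1 S=129.6600 intr=28.1400 cont=34.6546 V=34.6546[hold]; j=2 S=172.3783 intr=0.0000 cont=13.9950 V=13.9950[hold]  S*(2)=-
k=1: j=0 S=112.4522 intr=45.3478 cont=48.1761 V=48.1761[hold]; j=1 S=149.5011 intr=8.2989 cont=24.8248 V=24.8248[hold]  S*(1)=-
k=0: j=0 S=129.6600 intr=28.1400 cont=37.0440 V=37.0440[hold]  S*(0)=-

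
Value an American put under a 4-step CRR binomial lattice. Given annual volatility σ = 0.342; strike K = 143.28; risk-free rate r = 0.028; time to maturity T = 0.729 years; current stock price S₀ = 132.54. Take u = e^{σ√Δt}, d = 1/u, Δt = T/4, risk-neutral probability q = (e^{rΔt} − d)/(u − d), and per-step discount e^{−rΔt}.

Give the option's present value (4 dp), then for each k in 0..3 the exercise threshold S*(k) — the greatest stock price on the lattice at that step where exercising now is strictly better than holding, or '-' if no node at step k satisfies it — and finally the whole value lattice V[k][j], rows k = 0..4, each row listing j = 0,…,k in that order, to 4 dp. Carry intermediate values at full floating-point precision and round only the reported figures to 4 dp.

price = 21.1139
boundary = - - 98.9762 114.5352
tree:
21.1139
31.2487 10.4041
44.3038 17.4959 2.8633
57.7491 28.7448 5.5454 0.0000
69.3680 44.3038 10.7400 0.0000 0.0000

Δt=0.18225, u=1.15720, d=0.86416, q=0.48102, disc=e^(-rΔt)=0.99491
k=4 terminal: V=max(K-S,0) → 69.3680 44.3038 10.7400 0.0000 0.0000
k=3: j=0 S=85.5309 intr=57.7491 cont=57.0198 V=57.7491[EX]; j=1 S=114.5352 intr=28.7448 cont=28.0155 V=28.7448[EX]; j=2 S=153.3751 intr=0.0000 cont=5.5454 V=5.5454[hold]; j=3 S=205.3861 intr=0.0000 cont=0.0000 V=0.0000[hold]  S*(3)=114.5352
k=2: j=0 S=98.9762 intr=44.3038 cont=43.5745 V=44.3038[EX]; j=1 S=132.5400 intr=10.7400 cont=17.4959 V=17.4959[hold]; j=2 S=177.4856 intr=0.0000 cont=2.8633 V=2.8633[hold]  S*(2)=98.9762
k=1: j=0 S=114.5352 intr=28.7448 cont=31.2487 V=31.2487[hold]; j=1 S=153.3751 intr=0.0000 cont=10.4041 V=10.4041[hold]  S*(1)=-
k=0: j=0 S=132.5400 intr=10.7400 cont=21.1139 V=21.1139[hold]  S*(0)=-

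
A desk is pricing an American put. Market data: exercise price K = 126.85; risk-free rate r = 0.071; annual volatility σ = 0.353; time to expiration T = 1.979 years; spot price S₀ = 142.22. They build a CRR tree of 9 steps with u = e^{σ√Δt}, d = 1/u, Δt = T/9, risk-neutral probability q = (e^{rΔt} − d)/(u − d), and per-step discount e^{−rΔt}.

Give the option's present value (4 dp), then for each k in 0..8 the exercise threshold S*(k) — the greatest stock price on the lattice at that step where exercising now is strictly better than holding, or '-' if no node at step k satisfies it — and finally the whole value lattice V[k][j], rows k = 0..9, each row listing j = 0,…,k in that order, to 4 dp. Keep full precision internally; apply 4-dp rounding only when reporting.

price = 13.4367
boundary = - - - 86.5555 73.3510 86.5555 73.3510 86.5555 102.1370
tree:
13.4367
19.9483 7.4978
28.8052 11.9226 3.4115
40.2945 18.4852 5.8870 1.1010
53.4990 27.8002 9.9666 2.0876 0.1721
64.6891 40.2945 16.4679 3.9301 0.3539 0.0000
74.1721 53.4990 26.3473 7.3357 0.7277 0.0000 0.0000
82.2084 64.6891 40.2945 13.5513 1.4963 0.0000 0.0000 0.0000
89.0187 74.1721 53.4990 24.7130 3.0767 0.0000 0.0000 0.0000 0.0000
94.7901 82.2084 64.6891 40.2945 6.3264 0.0000 0.0000 0.0000 0.0000 0.0000

params: Δt=0.21989 u=1.18002 d=0.84744 q=0.50602 e^(-rΔt)=0.98451
t_9 payoffs: 94.7901 82.2084 64.6891 40.2945 6.3264 0.0000 0.0000 0.0000 0.0000 0.0000
t_8: node(8,0) S=37.8313 payoff=89.0187 vs cont=87.0537 → 89.0187 [stop]  node(8,1) S=52.6779 payoff=74.1721 vs cont=72.2071 → 74.1721 [stop]  node(8,2) S=73.3510 payoff=53.4990 vs cont=51.5340 → 53.4990 [stop]  node(8,3) S=102.1370 payoff=24.7130 vs cont=22.7479 → 24.7130 [stop]  node(8,4) S=142.2200 payoff=0.0000 vs cont=3.0767 → 3.0767 [wait]  node(8,5) S=198.0332 payoff=0.0000 vs cont=0.0000 → 0.0000 [wait]  node(8,6) S=275.7500 payoff=0.0000 vs cont=0.0000 → 0.0000 [wait]  node(8,7) S=383.9661 payoff=0.0000 vs cont=0.0000 → 0.0000 [wait]  node(8,8) S=534.6509 payoff=0.0000 vs cont=0.0000 → 0.0000 [wait]  ⇒ S*(8)=102.1370
t_7: node(7,0) S=44.6416 payoff=82.2084 vs cont=80.2434 → 82.2084 [stop]  node(7,1) S=62.1609 payoff=64.6891 vs cont=62.7241 → 64.6891 [stop]  node(7,2) S=86.5555 payoff=40.2945 vs cont=38.3295 → 40.2945 [stop]  node(7,3) S=120.5236 payoff=6.3264 vs cont=13.5513 → 13.5513 [wait]  node(7,4) S=167.8222 payoff=0.0000 vs cont=1.4963 → 1.4963 [wait]  node(7,5) S=233.6828 payoff=0.0000 vs cont=0.0000 → 0.0000 [wait]  node(7,6) S=325.3900 payoff=0.0000 vs cont=0.0000 → 0.0000 [wait]  node(7,7) S=453.0870 payoff=0.0000 vs cont=0.0000 → 0.0000 [wait]  ⇒ S*(7)=86.5555
t_6: node(6,0) S=52.6779 payoff=74.1721 vs cont=72.2071 → 74.1721 [stop]  node(6,1) S=73.3510 payoff=53.4990 vs cont=51.5340 → 53.4990 [stop]  node(6,2) S=102.1370 payoff=24.7130 vs cont=26.3473 → 26.3473 [wait]  node(6,3) S=142.2200 payoff=0.0000 vs cont=7.3357 → 7.3357 [wait]  node(6,4) S=198.0332 payoff=0.0000 vs cont=0.7277 → 0.7277 [wait]  node(6,5) S=275.7500 payoff=0.0000 vs cont=0.0000 → 0.0000 [wait]  node(6,6) S=383.9661 payoff=0.0000 vs cont=0.0000 → 0.0000 [wait]  ⇒ S*(6)=73.3510
t_5: node(5,0) S=62.1609 payoff=64.6891 vs cont=62.7241 → 64.6891 [stop]  node(5,1) S=86.5555 payoff=40.2945 vs cont=39.1437 → 40.2945 [stop]  node(5,2) S=120.5236 payoff=6.3264 vs cont=16.4679 → 16.4679 [wait]  node(5,3) S=167.8222 payoff=0.0000 vs cont=3.9301 → 3.9301 [wait]  node(5,4) S=233.6828 payoff=0.0000 vs cont=0.3539 → 0.3539 [wait]  node(5,5) S=325.3900 payoff=0.0000 vs cont=0.0000 → 0.0000 [wait]  ⇒ S*(5)=86.5555
t_4: node(4,0) S=73.3510 payoff=53.4990 vs cont=51.5340 → 53.4990 [stop]  node(4,1) S=102.1370 payoff=24.7130 vs cont=27.8002 → 27.8002 [wait]  node(4,2) S=142.2200 payoff=0.0000 vs cont=9.9666 → 9.9666 [wait]  node(4,3) S=198.0332 payoff=0.0000 vs cont=2.0876 → 2.0876 [wait]  node(4,4) S=275.7500 payoff=0.0000 vs cont=0.1721 → 0.1721 [wait]  ⇒ S*(4)=73.3510
t_3: node(3,0) S=86.5555 payoff=40.2945 vs cont=39.8675 → 40.2945 [stop]  node(3,1) S=120.5236 payoff=6.3264 vs cont=18.4852 → 18.4852 [wait]  node(3,2) S=167.8222 payoff=0.0000 vs cont=5.8870 → 5.8870 [wait]  node(3,3) S=233.6828 payoff=0.0000 vs cont=1.1010 → 1.1010 [wait]  ⇒ S*(3)=86.5555
t_2: node(2,0) S=102.1370 payoff=24.7130 vs cont=28.8052 → 28.8052 [wait]  node(2,1) S=142.2200 payoff=0.0000 vs cont=11.9226 → 11.9226 [wait]  node(2,2) S=198.0332 payoff=0.0000 vs cont=3.4115 → 3.4115 [wait]  ⇒ S*(2)=-
t_1: node(1,0) S=120.5236 payoff=6.3264 vs cont=19.9483 → 19.9483 [wait]  node(1,1) S=167.8222 payoff=0.0000 vs cont=7.4978 → 7.4978 [wait]  ⇒ S*(1)=-
t_0: node(0,0) S=142.2200 payoff=0.0000 vs cont=13.4367 → 13.4367 [wait]  ⇒ S*(0)=-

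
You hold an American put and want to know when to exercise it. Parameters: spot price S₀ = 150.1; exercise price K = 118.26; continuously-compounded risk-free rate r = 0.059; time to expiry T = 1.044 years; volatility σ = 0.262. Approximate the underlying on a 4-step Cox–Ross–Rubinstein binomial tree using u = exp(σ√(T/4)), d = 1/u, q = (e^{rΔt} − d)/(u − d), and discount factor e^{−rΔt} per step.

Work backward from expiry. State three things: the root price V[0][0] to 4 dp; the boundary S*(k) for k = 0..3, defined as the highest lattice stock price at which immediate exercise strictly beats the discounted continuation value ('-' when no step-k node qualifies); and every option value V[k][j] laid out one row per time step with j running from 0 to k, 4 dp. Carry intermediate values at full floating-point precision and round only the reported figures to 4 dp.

price = 2.3719
boundary = - - - 100.4589
tree:
2.3719
4.6779 0.3506
9.1626 0.7487 0.0000
17.8011 1.5985 0.0000 0.0000
30.3865 3.4131 0.0000 0.0000 0.0000

params: Δt=0.26100 u=1.14322 d=0.87472 q=0.52438 e^(-rΔt)=0.98472
t_4 payoffs: 30.3865 3.4131 0.0000 0.0000 0.0000
t_3: node(3,0) S=100.4589 payoff=17.8011 vs cont=15.9940 → 17.8011 [stop]  node(3,1) S=131.2955 payoff=0.0000 vs cont=1.5985 → 1.5985 [wait]  node(3,2) S=171.5977 payoff=0.0000 vs cont=0.0000 → 0.0000 [wait]  node(3,3) S=224.2709 payoff=0.0000 vs cont=0.0000 → 0.0000 [wait]  ⇒ S*(3)=100.4589
t_2: node(2,0) S=114.8469 payoff=3.4131 vs cont=9.1626 → 9.1626 [wait]  node(2,1) S=150.1000 payoff=0.0000 vs cont=0.7487 → 0.7487 [wait]  node(2,2) S=196.1743 payoff=0.0000 vs cont=0.0000 → 0.0000 [wait]  ⇒ S*(2)=-
t_1: node(1,0) S=131.2955 payoff=0.0000 vs cont=4.6779 → 4.6779 [wait]  node(1,1) S=171.5977 payoff=0.0000 vs cont=0.3506 → 0.3506 [wait]  ⇒ S*(1)=-
t_0: node(0,0) S=150.1000 payoff=0.0000 vs cont=2.3719 → 2.3719 [wait]  ⇒ S*(0)=-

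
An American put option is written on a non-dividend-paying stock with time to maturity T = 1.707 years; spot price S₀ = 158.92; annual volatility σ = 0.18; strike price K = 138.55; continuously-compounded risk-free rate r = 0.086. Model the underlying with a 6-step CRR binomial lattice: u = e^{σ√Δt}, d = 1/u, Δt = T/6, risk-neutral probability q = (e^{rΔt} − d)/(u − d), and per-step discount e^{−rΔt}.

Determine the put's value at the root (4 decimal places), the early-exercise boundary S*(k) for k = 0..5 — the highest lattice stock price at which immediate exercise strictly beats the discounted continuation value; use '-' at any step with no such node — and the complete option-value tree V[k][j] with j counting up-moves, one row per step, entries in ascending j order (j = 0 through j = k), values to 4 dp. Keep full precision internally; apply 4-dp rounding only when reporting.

Δt=0.28450  u=1.10077  d=0.90846  q=0.60481  discount=0.97583
step 6 (expiry): payoffs max(K−S,0) = 49.2193 30.3087 7.3947 0.0000 0.0000 0.0000 0.0000
step 5: (k=5,j=0): S=98.3324, (K−S)⁺=40.2176, hold=36.8688 ⇒ V=40.2176 exercise | (k=5,j=1): S=119.1488, (K−S)⁺=19.4012, hold=16.0525 ⇒ V=19.4012 exercise | (k=5,j=2): S=144.3717, (K−S)⁺=0.0000, hold=2.8517 ⇒ V=2.8517 continue | (k=5,j=3): S=174.9343, (K−S)⁺=0.0000, hold=0.0000 ⇒ V=0.0000 continue | (k=5,j=4): S=211.9667, (K−S)⁺=0.0000, hold=0.0000 ⇒ V=0.0000 continue | (k=5,j=5): S=256.8386, (K−S)⁺=0.0000, hold=0.0000 ⇒ V=0.0000 continue  boundary S*=119.1488
step 4: (k=4,j=0): S=108.2413, (K−S)⁺=30.3087, hold=26.9599 ⇒ V=30.3087 exercise | (k=4,j=1): S=131.1553, (K−S)⁺=7.3947, hold=9.1649 ⇒ V=9.1649 continue | (k=4,j=2): S=158.9200, (K−S)⁺=0.0000, hold=1.0997 ⇒ V=1.0997 continue | (k=4,j=3): S=192.5623, (K−S)⁺=0.0000, hold=0.0000 ⇒ V=0.0000 continue | (k=4,j=4): S=233.3264, (K−S)⁺=0.0000, hold=0.0000 ⇒ V=0.0000 continue  boundary S*=108.2413
step 3: (k=3,j=0): S=119.1488, (K−S)⁺=19.4012, hold=17.0972 ⇒ V=19.4012 exercise | (k=3,j=1): S=144.3717, (K−S)⁺=0.0000, hold=4.1834 ⇒ V=4.1834 continue | (k=3,j=2): S=174.9343, (K−S)⁺=0.0000, hold=0.4241 ⇒ V=0.4241 continue | (k=3,j=3): S=211.9667, (K−S)⁺=0.0000, hold=0.0000 ⇒ V=0.0000 continue  boundary S*=119.1488
step 2: (k=2,j=0): S=131.1553, (K−S)⁺=7.3947, hold=9.9509 ⇒ V=9.9509 continue | (k=2,j=1): S=158.9200, (K−S)⁺=0.0000, hold=1.8636 ⇒ V=1.8636 continue | (k=2,j=2): S=192.5623, (K−S)⁺=0.0000, hold=0.1635 ⇒ V=0.1635 continue  boundary S*=-
step 1: (k=1,j=0): S=144.3717, (K−S)⁺=0.0000, hold=4.9373 ⇒ V=4.9373 continue | (k=1,j=1): S=174.9343, (K−S)⁺=0.0000, hold=0.8152 ⇒ V=0.8152 continue  boundary S*=-
step 0: (k=0,j=0): S=158.9200, (K−S)⁺=0.0000, hold=2.3851 ⇒ V=2.3851 continue  boundary S*=-

price = 2.3851
boundary = - - - 119.1488 108.2413 119.1488
tree:
2.3851
4.9373 0.8152
9.9509 1.8636 0.1635
19.4012 4.1834 0.4241 0.0000
30.3087 9.1649 1.0997 0.0000 0.0000
40.2176 19.4012 2.8517 0.0000 0.0000 0.0000
49.2193 30.3087 7.3947 0.0000 0.0000 0.0000 0.0000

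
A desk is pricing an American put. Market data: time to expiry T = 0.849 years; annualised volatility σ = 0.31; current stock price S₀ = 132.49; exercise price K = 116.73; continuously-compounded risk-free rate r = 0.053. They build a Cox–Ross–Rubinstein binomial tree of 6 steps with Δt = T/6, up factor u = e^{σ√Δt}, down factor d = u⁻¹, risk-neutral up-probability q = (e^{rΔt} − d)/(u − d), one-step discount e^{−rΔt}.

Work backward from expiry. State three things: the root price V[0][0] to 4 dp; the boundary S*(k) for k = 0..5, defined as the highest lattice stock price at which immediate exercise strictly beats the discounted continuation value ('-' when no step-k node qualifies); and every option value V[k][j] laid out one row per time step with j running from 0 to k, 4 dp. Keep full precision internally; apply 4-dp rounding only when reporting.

price = 6.4903
boundary = - - - - 83.1015 93.3797
tree:
6.4903
10.3488 2.7763
15.9995 4.9222 0.6983
23.7873 8.5466 1.4158 0.0000
33.6285 14.4226 2.8706 0.0000 0.0000
42.7754 23.3503 5.8202 0.0000 0.0000 0.0000
50.9155 33.6285 11.8009 0.0000 0.0000 0.0000 0.0000

params: Δt=0.14150 u=1.12368 d=0.88993 q=0.50308 e^(-rΔt)=0.99253
t_6 payoffs: 50.9155 33.6285 11.8009 0.0000 0.0000 0.0000 0.0000
t_5: node(5,0) S=73.9546 payoff=42.7754 vs cont=41.9032 → 42.7754 [stop]  node(5,1) S=93.3797 payoff=23.3503 vs cont=22.4782 → 23.3503 [stop]  node(5,2) S=117.9070 payoff=0.0000 vs cont=5.8202 → 5.8202 [wait]  node(5,3) S=148.8767 payoff=0.0000 vs cont=0.0000 → 0.0000 [wait]  node(5,4) S=187.9809 payoff=0.0000 vs cont=0.0000 → 0.0000 [wait]  node(5,5) S=237.3564 payoff=0.0000 vs cont=0.0000 → 0.0000 [wait]  ⇒ S*(5)=93.3797
t_4: node(4,0) S=83.1015 payoff=33.6285 vs cont=32.7564 → 33.6285 [stop]  node(4,1) S=104.9291 payoff=11.8009 vs cont=14.4226 → 14.4226 [wait]  node(4,2) S=132.4900 payoff=0.0000 vs cont=2.8706 → 2.8706 [wait]  node(4,3) S=167.2901 payoff=0.0000 vs cont=0.0000 → 0.0000 [wait]  node(4,4) S=211.2308 payoff=0.0000 vs cont=0.0000 → 0.0000 [wait]  ⇒ S*(4)=83.1015
t_3: node(3,0) S=93.3797 payoff=23.3503 vs cont=23.7873 → 23.7873 [wait]  node(3,1) S=117.9070 payoff=0.0000 vs cont=8.5466 → 8.5466 [wait]  node(3,2) S=148.8767 payoff=0.0000 vs cont=1.4158 → 1.4158 [wait]  node(3,3) S=187.9809 payoff=0.0000 vs cont=0.0000 → 0.0000 [wait]  ⇒ S*(3)=-
t_2: node(2,0) S=104.9291 payoff=11.8009 vs cont=15.9995 → 15.9995 [wait]  node(2,1) S=132.4900 payoff=0.0000 vs cont=4.9222 → 4.9222 [wait]  node(2,2) S=167.2901 payoff=0.0000 vs cont=0.6983 → 0.6983 [wait]  ⇒ S*(2)=-
t_1: node(1,0) S=117.9070 payoff=0.0000 vs cont=10.3488 → 10.3488 [wait]  node(1,1) S=148.8767 payoff=0.0000 vs cont=2.7763 → 2.7763 [wait]  ⇒ S*(1)=-
t_0: node(0,0) S=132.4900 payoff=0.0000 vs cont=6.4903 → 6.4903 [wait]  ⇒ S*(0)=-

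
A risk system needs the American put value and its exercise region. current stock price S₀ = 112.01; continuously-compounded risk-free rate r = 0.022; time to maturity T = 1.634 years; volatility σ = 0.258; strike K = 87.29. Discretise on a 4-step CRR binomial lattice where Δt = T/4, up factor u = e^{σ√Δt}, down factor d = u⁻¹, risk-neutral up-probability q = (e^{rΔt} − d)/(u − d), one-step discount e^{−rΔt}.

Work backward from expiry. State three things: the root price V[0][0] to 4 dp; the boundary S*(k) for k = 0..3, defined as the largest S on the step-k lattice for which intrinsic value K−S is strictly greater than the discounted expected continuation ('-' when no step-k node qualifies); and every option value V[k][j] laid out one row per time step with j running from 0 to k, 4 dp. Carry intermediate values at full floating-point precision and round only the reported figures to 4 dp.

price = 3.7967
boundary = - - - 68.2989
tree:
3.7967
6.6119 0.8912
11.3273 1.7500 0.0000
18.9911 3.4361 0.0000 0.0000
29.3739 6.7469 0.0000 0.0000 0.0000

params: Δt=0.40850 u=1.17927 d=0.84798 q=0.48612 e^(-rΔt)=0.99105
t_4 payoffs: 29.3739 6.7469 0.0000 0.0000 0.0000
t_3: node(3,0) S=68.2989 payoff=18.9911 vs cont=18.2101 → 18.9911 [stop]  node(3,1) S=94.9822 payoff=0.0000 vs cont=3.4361 → 3.4361 [wait]  node(3,2) S=132.0904 payoff=0.0000 vs cont=0.0000 → 0.0000 [wait]  node(3,3) S=183.6961 payoff=0.0000 vs cont=0.0000 → 0.0000 [wait]  ⇒ S*(3)=68.2989
t_2: node(2,0) S=80.5431 payoff=6.7469 vs cont=11.3273 → 11.3273 [wait]  node(2,1) S=112.0100 payoff=0.0000 vs cont=1.7500 → 1.7500 [wait]  node(2,2) S=155.7706 payoff=0.0000 vs cont=0.0000 → 0.0000 [wait]  ⇒ S*(2)=-
t_1: node(1,0) S=94.9822 payoff=0.0000 vs cont=6.6119 → 6.6119 [wait]  node(1,1) S=132.0904 payoff=0.0000 vs cont=0.8912 → 0.8912 [wait]  ⇒ S*(1)=-
t_0: node(0,0) S=112.0100 payoff=0.0000 vs cont=3.7967 → 3.7967 [wait]  ⇒ S*(0)=-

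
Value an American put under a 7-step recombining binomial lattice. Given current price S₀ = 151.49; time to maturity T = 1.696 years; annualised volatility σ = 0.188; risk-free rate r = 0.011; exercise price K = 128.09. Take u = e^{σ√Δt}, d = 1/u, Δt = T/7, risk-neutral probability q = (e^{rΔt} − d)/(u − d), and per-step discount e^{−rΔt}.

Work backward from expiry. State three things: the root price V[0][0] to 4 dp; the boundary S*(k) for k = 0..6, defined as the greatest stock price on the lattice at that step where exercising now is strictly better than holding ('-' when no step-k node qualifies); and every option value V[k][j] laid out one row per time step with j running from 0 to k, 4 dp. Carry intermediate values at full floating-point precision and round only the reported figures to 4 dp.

params: Δt=0.24229 u=1.09696 d=0.91161 q=0.49128 e^(-rΔt)=0.99734
t_7 payoffs: 48.8286 32.7139 13.3229 0.0000 0.0000 0.0000 0.0000 0.0000
t_6: node(6,0) S=86.9462 payoff=41.1438 vs cont=40.8029 → 41.1438 [stop]  node(6,1) S=104.6233 payoff=23.4667 vs cont=23.1258 → 23.4667 [stop]  node(6,2) S=125.8943 payoff=2.1957 vs cont=6.7596 → 6.7596 [wait]  node(6,3) S=151.4900 payoff=0.0000 vs cont=0.0000 → 0.0000 [wait]  node(6,4) S=182.2895 payoff=0.0000 vs cont=0.0000 → 0.0000 [wait]  node(6,5) S=219.3510 payoff=0.0000 vs cont=0.0000 → 0.0000 [wait]  node(6,6) S=263.9474 payoff=0.0000 vs cont=0.0000 → 0.0000 [wait]  ⇒ S*(6)=104.6233
t_5: node(5,0) S=95.3761 payoff=32.7139 vs cont=32.3730 → 32.7139 [stop]  node(5,1) S=114.7671 payoff=13.3229 vs cont=15.2182 → 15.2182 [wait]  node(5,2) S=138.1004 payoff=0.0000 vs cont=3.4296 → 3.4296 [wait]  node(5,3) S=166.1777 payoff=0.0000 vs cont=0.0000 → 0.0000 [wait]  node(5,4) S=199.9635 payoff=0.0000 vs cont=0.0000 → 0.0000 [wait]  node(5,5) S=240.6182 payoff=0.0000 vs cont=0.0000 → 0.0000 [wait]  ⇒ S*(5)=95.3761
t_4: node(4,0) S=104.6233 payoff=23.4667 vs cont=24.0544 → 24.0544 [wait]  node(4,1) S=125.8943 payoff=2.1957 vs cont=9.4016 → 9.4016 [wait]  node(4,2) S=151.4900 payoff=0.0000 vs cont=1.7401 → 1.7401 [wait]  node(4,3) S=182.2895 payoff=0.0000 vs cont=0.0000 → 0.0000 [wait]  node(4,4) S=219.3510 payoff=0.0000 vs cont=0.0000 → 0.0000 [wait]  ⇒ S*(4)=-
t_3: node(3,0) S=114.7671 payoff=13.3229 vs cont=16.8109 → 16.8109 [wait]  node(3,1) S=138.1004 payoff=0.0000 vs cont=5.6226 → 5.6226 [wait]  node(3,2) S=166.1777 payoff=0.0000 vs cont=0.8828 → 0.8828 [wait]  node(3,3) S=199.9635 payoff=0.0000 vs cont=0.0000 → 0.0000 [wait]  ⇒ S*(3)=-
t_2: node(2,0) S=125.8943 payoff=2.1957 vs cont=11.2842 → 11.2842 [wait]  node(2,1) S=151.4900 payoff=0.0000 vs cont=3.2853 → 3.2853 [wait]  node(2,2) S=182.2895 payoff=0.0000 vs cont=0.4479 → 0.4479 [wait]  ⇒ S*(2)=-
t_1: node(1,0) S=138.1004 payoff=0.0000 vs cont=7.3349 → 7.3349 [wait]  node(1,1) S=166.1777 payoff=0.0000 vs cont=1.8863 → 1.8863 [wait]  ⇒ S*(1)=-
t_0: node(0,0) S=151.4900 payoff=0.0000 vs cont=4.6457 → 4.6457 [wait]  ⇒ S*(0)=-

price = 4.6457
boundary = - - - - - 95.3761 104.6233
tree:
4.6457
7.3349 1.8863
11.2842 3.2853 0.4479
16.8109 5.6226 0.8828 0.0000
24.0544 9.4016 1.7401 0.0000 0.0000
32.7139 15.2182 3.4296 0.0000 0.0000 0.0000
41.1438 23.4667 6.7596 0.0000 0.0000 0.0000 0.0000
48.8286 32.7139 13.3229 0.0000 0.0000 0.0000 0.0000 0.0000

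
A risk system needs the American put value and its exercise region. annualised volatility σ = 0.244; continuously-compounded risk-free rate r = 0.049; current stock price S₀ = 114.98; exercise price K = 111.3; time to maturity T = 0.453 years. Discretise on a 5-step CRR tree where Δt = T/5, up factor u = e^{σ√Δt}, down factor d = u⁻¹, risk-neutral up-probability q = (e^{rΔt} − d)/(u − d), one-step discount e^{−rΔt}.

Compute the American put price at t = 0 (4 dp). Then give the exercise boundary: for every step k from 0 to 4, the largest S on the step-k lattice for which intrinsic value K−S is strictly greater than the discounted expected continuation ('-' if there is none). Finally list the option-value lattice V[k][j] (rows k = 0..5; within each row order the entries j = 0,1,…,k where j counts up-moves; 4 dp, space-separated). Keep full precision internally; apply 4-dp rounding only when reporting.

price = 5.0944
boundary = - - - 92.2431 99.2727
tree:
5.0944
8.2155 2.1628
12.8020 3.9138 0.5120
19.0569 6.9494 1.0536 0.0000
25.5888 12.0273 2.1682 0.0000 0.0000
31.6581 19.0569 4.4619 0.0000 0.0000 0.0000

Δt=0.09060  u=1.07621  d=0.92919  q=0.51191  discount=0.99557
step 5 (expiry): payoffs max(K−S,0) = 31.6581 19.0569 4.4619 0.0000 0.0000 0.0000
step 4: (k=4,j=0): S=85.7112, (K−S)⁺=25.5888, hold=25.0958 ⇒ V=25.5888 exercise | (k=4,j=1): S=99.2727, (K−S)⁺=12.0273, hold=11.5343 ⇒ V=12.0273 exercise | (k=4,j=2): S=114.9800, (K−S)⁺=0.0000, hold=2.1682 ⇒ V=2.1682 continue | (k=4,j=3): S=133.1725, (K−S)⁺=0.0000, hold=0.0000 ⇒ V=0.0000 continue | (k=4,j=4): S=154.2435, (K−S)⁺=0.0000, hold=0.0000 ⇒ V=0.0000 continue  boundary S*=99.2727
step 3: (k=3,j=0): S=92.2431, (K−S)⁺=19.0569, hold=18.5639 ⇒ V=19.0569 exercise | (k=3,j=1): S=106.8381, (K−S)⁺=4.4619, hold=6.9494 ⇒ V=6.9494 continue | (k=3,j=2): S=123.7424, (K−S)⁺=0.0000, hold=1.0536 ⇒ V=1.0536 continue | (k=3,j=3): S=143.3213, (K−S)⁺=0.0000, hold=0.0000 ⇒ V=0.0000 continue  boundary S*=92.2431
step 2: (k=2,j=0): S=99.2727, (K−S)⁺=12.0273, hold=12.8020 ⇒ V=12.8020 continue | (k=2,j=1): S=114.9800, (K−S)⁺=0.0000, hold=3.9138 ⇒ V=3.9138 continue | (k=2,j=2): S=133.1725, (K−S)⁺=0.0000, hold=0.5120 ⇒ V=0.5120 continue  boundary S*=-
step 1: (k=1,j=0): S=106.8381, (K−S)⁺=4.4619, hold=8.2155 ⇒ V=8.2155 continue | (k=1,j=1): S=123.7424, (K−S)⁺=0.0000, hold=2.1628 ⇒ V=2.1628 continue  boundary S*=-
step 0: (k=0,j=0): S=114.9800, (K−S)⁺=0.0000, hold=5.0944 ⇒ V=5.0944 continue  boundary S*=-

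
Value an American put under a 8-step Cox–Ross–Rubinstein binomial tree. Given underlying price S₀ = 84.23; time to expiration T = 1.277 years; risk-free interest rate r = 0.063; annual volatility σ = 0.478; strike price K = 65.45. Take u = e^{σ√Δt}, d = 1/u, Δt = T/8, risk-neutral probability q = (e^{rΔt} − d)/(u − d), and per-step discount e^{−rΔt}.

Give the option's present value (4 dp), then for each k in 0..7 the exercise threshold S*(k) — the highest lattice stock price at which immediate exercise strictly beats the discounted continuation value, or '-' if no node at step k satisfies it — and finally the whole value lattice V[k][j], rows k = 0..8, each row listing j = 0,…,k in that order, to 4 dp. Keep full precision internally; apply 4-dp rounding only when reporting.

Δt=0.15962, u=1.21043, d=0.82615, q=0.47870, disc=e^(-rΔt)=0.98999
k=8 terminal: V=max(K-S,0) → 47.1711 38.6689 26.2119 7.9607 0.0000 0.0000 0.0000 0.0000 0.0000
k=7: j=0 S=22.1253 intr=43.3247 cont=42.6698 V=43.3247[EX]; j=1 S=32.4166 intr=33.0334 cont=32.3785 V=33.0334[EX]; j=2 S=47.4950 intr=17.9550 cont=17.3001 V=17.9550[EX]; j=3 S=69.5868 intr=0.0000 cont=4.1084 V=4.1084[hold]; j=4 S=101.9545 intr=0.0000 cont=0.0000 V=0.0000[hold]; j=5 S=149.3778 intr=0.0000 cont=0.0000 V=0.0000[hold]; j=6 S=218.8595 intr=0.0000 cont=0.0000 V=0.0000[hold]; j=7 S=320.6601 intr=0.0000 cont=0.0000 V=0.0000[hold]  S*(7)=47.4950
k=6: j=0 S=26.7811 intr=38.6689 cont=38.0140 V=38.6689[EX]; j=1 S=39.2381 intr=26.2119 cont=25.5570 V=26.2119[EX]; j=2 S=57.4893 intr=7.9607 cont=11.2133 V=11.2133[hold]; j=3 S=84.2300 intr=0.0000 cont=2.1202 V=2.1202[hold]; j=4 S=123.4088 intr=0.0000 cont=0.0000 V=0.0000[hold]; j=5 S=180.8114 intr=0.0000 cont=0.0000 V=0.0000[hold]; j=6 S=264.9142 intr=0.0000 cont=0.0000 V=0.0000[hold]  S*(6)=39.2381
k=5: j=0 S=32.4166 intr=33.0334 cont=32.3785 V=33.0334[EX]; j=1 S=47.4950 intr=17.9550 cont=18.8416 V=18.8416[hold]; j=2 S=69.5868 intr=0.0000 cont=6.7918 V=6.7918[hold]; j=3 S=101.9545 intr=0.0000 cont=1.0942 V=1.0942[hold]; j=4 S=149.3778 intr=0.0000 cont=0.0000 V=0.0000[hold]; j=5 S=218.8595 intr=0.0000 cont=0.0000 V=0.0000[hold]  S*(5)=32.4166
k=4: j=0 S=39.2381 intr=26.2119 cont=25.9772 V=26.2119[EX]; j=1 S=57.4893 intr=7.9607 cont=12.9425 V=12.9425[hold]; j=2 S=84.2300 intr=0.0000 cont=4.0237 V=4.0237[hold]; j=3 S=123.4088 intr=0.0000 cont=0.5647 V=0.5647[hold]; j=4 S=180.8114 intr=0.0000 cont=0.0000 V=0.0000[hold]  S*(4)=39.2381
k=3: j=0 S=47.4950 intr=17.9550 cont=19.6611 V=19.6611[hold]; j=1 S=69.5868 intr=0.0000 cont=8.5863 V=8.5863[hold]; j=2 S=101.9545 intr=0.0000 cont=2.3442 V=2.3442[hold]; j=3 S=149.3778 intr=0.0000 cont=0.2914 V=0.2914[hold]  S*(3)=-
k=2: j=0 S=57.4893 intr=7.9607 cont=14.2159 V=14.2159[hold]; j=1 S=84.2300 intr=0.0000 cont=5.5421 V=5.5421[hold]; j=2 S=123.4088 intr=0.0000 cont=1.3479 V=1.3479[hold]  S*(2)=-
k=1: j=0 S=69.5868 intr=0.0000 cont=9.9630 V=9.9630[hold]; j=1 S=101.9545 intr=0.0000 cont=3.4990 V=3.4990[hold]  S*(1)=-
k=0: j=0 S=84.2300 intr=0.0000 cont=6.8000 V=6.8000[hold]  S*(0)=-

price = 6.8000
boundary = - - - - 39.2381 32.4166 39.2381 47.4950
tree:
6.8000
9.9630 3.4990
14.2159 5.5421 1.3479
19.6611 8.5863 2.3442 0.2914
26.2119 12.9425 4.0237 0.5647 0.0000
33.0334 18.8416 6.7918 1.0942 0.0000 0.0000
38.6689 26.2119 11.2133 2.1202 0.0000 0.0000 0.0000
43.3247 33.0334 17.9550 4.1084 0.0000 0.0000 0.0000 0.0000
47.1711 38.6689 26.2119 7.9607 0.0000 0.0000 0.0000 0.0000 0.0000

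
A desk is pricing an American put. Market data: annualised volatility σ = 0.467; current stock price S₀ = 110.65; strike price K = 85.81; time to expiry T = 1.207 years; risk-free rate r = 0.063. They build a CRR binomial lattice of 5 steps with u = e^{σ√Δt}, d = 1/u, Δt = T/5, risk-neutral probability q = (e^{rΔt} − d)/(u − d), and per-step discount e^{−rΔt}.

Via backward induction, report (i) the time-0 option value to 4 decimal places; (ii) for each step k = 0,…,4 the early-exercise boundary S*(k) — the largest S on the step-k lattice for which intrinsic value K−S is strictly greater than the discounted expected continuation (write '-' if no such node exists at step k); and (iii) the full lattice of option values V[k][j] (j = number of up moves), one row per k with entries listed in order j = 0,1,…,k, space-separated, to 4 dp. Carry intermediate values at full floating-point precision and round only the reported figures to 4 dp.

price = 7.2246
boundary = - - - 55.5913 69.9286
tree:
7.2246
12.0153 2.1832
19.4384 4.2302 0.0000
30.2187 8.1964 0.0000 0.0000
41.6165 15.8814 0.0000 0.0000 0.0000
50.6774 30.2187 0.0000 0.0000 0.0000 0.0000

params: Δt=0.24140 u=1.25791 d=0.79497 q=0.47599 e^(-rΔt)=0.98491
t_5 payoffs: 50.6774 30.2187 0.0000 0.0000 0.0000 0.0000
t_4: node(4,0) S=44.1935 payoff=41.6165 vs cont=40.3214 → 41.6165 [stop]  node(4,1) S=69.9286 payoff=15.8814 vs cont=15.5959 → 15.8814 [stop]  node(4,2) S=110.6500 payoff=0.0000 vs cont=0.0000 → 0.0000 [wait]  node(4,3) S=175.0846 payoff=0.0000 vs cont=0.0000 → 0.0000 [wait]  node(4,4) S=277.0413 payoff=0.0000 vs cont=0.0000 → 0.0000 [wait]  ⇒ S*(4)=69.9286
t_3: node(3,0) S=55.5913 payoff=30.2187 vs cont=28.9236 → 30.2187 [stop]  node(3,1) S=87.9636 payoff=0.0000 vs cont=8.1964 → 8.1964 [wait]  node(3,2) S=139.1873 payoff=0.0000 vs cont=0.0000 → 0.0000 [wait]  node(3,3) S=220.2400 payoff=0.0000 vs cont=0.0000 → 0.0000 [wait]  ⇒ S*(3)=55.5913
t_2: node(2,0) S=69.9286 payoff=15.8814 vs cont=19.4384 → 19.4384 [wait]  node(2,1) S=110.6500 payoff=0.0000 vs cont=4.2302 → 4.2302 [wait]  node(2,2) S=175.0846 payoff=0.0000 vs cont=0.0000 → 0.0000 [wait]  ⇒ S*(2)=-
t_1: node(1,0) S=87.9636 payoff=0.0000 vs cont=12.0153 → 12.0153 [wait]  node(1,1) S=139.1873 payoff=0.0000 vs cont=2.1832 → 2.1832 [wait]  ⇒ S*(1)=-
t_0: node(0,0) S=110.6500 payoff=0.0000 vs cont=7.2246 → 7.2246 [wait]  ⇒ S*(0)=-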